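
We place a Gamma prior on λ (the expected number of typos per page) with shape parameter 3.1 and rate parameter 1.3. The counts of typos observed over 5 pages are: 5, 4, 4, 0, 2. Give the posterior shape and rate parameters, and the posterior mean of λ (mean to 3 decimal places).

Total count ∑xᵢ = 15 over n = 5 pages.
Gamma is conjugate to the Poisson likelihood: posterior is Gamma(shape = 3.1+15 = 18.1, rate = 1.3+5 = 6.3).
E[λ | data] = 18.1/6.3 = 2.873.

Posterior: Gamma(shape=18.1, rate=6.3); mean ≈ 2.873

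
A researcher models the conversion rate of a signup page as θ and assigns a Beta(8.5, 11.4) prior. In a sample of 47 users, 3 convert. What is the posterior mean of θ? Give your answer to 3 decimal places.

Posterior mean ≈ 0.172

Observing 3 successes and 44 failures updates Beta(8.5, 11.4) by adding the success and failure counts to the two shape parameters: α = 8.5+3 = 11.5, β = 11.4+44 = 55.4.
E[θ | data] = 11.5/(11.5+55.4) = 0.172.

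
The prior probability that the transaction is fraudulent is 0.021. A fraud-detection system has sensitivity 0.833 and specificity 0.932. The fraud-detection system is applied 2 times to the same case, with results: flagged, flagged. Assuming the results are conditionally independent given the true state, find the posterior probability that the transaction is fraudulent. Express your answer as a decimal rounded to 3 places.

Let H be the event that the transaction is fraudulent; start with P(H) = 0.021. P('flagged'|H) = 0.833, P('flagged'|¬H) = 0.068.
Update on result 1 ('flagged'): P(H) ← 0.833·0.0210 / (0.833·0.0210 + 0.068·0.9790) = 0.017493/0.084065 = 0.2081.
Update on result 2 ('flagged'): P(H) ← 0.833·0.2081 / (0.833·0.2081 + 0.068·0.7919) = 0.17334/0.22719 = 0.7630.

Posterior P(H) ≈ 0.763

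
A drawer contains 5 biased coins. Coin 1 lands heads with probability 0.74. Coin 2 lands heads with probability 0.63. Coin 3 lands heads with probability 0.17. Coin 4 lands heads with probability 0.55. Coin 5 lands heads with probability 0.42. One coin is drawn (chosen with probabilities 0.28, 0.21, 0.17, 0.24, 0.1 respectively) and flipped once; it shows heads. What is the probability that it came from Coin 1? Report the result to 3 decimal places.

P(heads|C1) = 0.74; P(heads|C2) = 0.63; P(heads|C3) = 0.17; P(heads|C4) = 0.55; P(heads|C5) = 0.42.
Prior × likelihood for each source: 0.28·0.74=0.2072, 0.21·0.63=0.1323, 0.17·0.17=0.02890, 0.24·0.55=0.1320, 0.1·0.42=0.04200. Summing gives P(heads) = 0.54240.
P(Coin 1 | heads) = 0.2072 / 0.54240 = 0.382.

Posterior probability ≈ 0.382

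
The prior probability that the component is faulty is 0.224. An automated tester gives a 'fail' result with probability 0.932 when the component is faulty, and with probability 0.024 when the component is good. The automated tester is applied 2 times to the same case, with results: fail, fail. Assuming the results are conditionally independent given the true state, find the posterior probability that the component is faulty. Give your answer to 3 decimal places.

With H the event that the component is faulty, the joint likelihood of the observed sequence is P(data|H) = 0.932·0.932 = 0.86862 and P(data|¬H) = 0.024·0.024 = 0.00057600.
Bayes: P(H|data) = 0.224·0.86862 / (0.224·0.86862 + 0.776·0.00057600) = 0.19457/0.19502 = 0.9977.

Posterior P(H) ≈ 0.998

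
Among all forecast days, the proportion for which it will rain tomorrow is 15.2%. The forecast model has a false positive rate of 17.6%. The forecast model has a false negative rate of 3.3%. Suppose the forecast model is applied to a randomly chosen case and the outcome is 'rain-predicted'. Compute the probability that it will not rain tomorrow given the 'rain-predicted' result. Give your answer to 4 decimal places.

Let H be the event that it will rain tomorrow. P(H) = 0.152, so P(¬H) = 0.848. With E the 'rain-predicted' result, P(E|H) = 0.967 and P(E|¬H) = 0.176.
P(E) = 0.967·0.152 + 0.176·0.848 = 0.14698 + 0.14925 = 0.29623.
By Bayes' theorem, P(H|E) = 0.14698 / 0.29623 = 0.4962. Hence P(¬H|E) = 1 − 0.4962 = 0.5038.

P(¬H | E) ≈ 0.5038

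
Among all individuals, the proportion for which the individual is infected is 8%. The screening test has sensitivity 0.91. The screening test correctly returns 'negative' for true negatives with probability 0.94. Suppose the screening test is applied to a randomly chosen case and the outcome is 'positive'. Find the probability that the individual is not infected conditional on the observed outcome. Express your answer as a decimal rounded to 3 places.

Write H for 'the individual is infected'. Prior odds H:¬H = 0.08/0.92 = 0.086957. For the 'positive' outcome, the likelihood ratio is 0.91/0.06 = 15.167.
Posterior odds = 0.086957 × 15.167 = 1.3188, so P(H|E) = 1.3188/(1+1.3188) = 0.569. Then P(¬H|E) = 1 − 0.569 = 0.431.

P(¬H | E) ≈ 0.431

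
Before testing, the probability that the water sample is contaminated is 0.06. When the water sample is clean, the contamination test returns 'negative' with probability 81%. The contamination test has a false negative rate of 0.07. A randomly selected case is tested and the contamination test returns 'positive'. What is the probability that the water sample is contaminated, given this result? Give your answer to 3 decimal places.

P(H | E) ≈ 0.238

Write H for 'the water sample is contaminated'. Prior odds H:¬H = 0.06/0.94 = 0.063830. For the 'positive' outcome, the likelihood ratio is 0.93/0.19 = 4.8947.
Posterior odds = 0.063830 × 4.8947 = 0.31243, so P(H|E) = 0.31243/(1+0.31243) = 0.238.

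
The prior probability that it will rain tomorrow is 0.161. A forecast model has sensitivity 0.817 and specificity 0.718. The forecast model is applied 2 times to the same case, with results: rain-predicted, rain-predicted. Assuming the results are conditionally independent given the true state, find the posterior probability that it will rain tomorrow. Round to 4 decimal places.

Posterior P(H) ≈ 0.6170

Let H be the event that it will rain tomorrow; start with P(H) = 0.161. P('rain-predicted'|H) = 0.817, P('rain-predicted'|¬H) = 0.282.
Update on result 1 ('rain-predicted'): P(H) ← 0.817·0.1610 / (0.817·0.1610 + 0.282·0.8390) = 0.13154/0.36813 = 0.3573.
Update on result 2 ('rain-predicted'): P(H) ← 0.817·0.3573 / (0.817·0.3573 + 0.282·0.6427) = 0.29192/0.47316 = 0.6170.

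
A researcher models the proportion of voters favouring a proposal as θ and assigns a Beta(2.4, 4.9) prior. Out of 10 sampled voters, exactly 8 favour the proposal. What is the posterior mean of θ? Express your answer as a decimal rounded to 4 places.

The binomial likelihood is conjugate to the Beta prior: with 8 successes and 2 failures, the posterior is Beta(2.4+8, 4.9+2) = Beta(10.4, 6.9).
Posterior mean = α/(α+β) = 10.4/17.3 = 0.6012.

Posterior mean ≈ 0.6012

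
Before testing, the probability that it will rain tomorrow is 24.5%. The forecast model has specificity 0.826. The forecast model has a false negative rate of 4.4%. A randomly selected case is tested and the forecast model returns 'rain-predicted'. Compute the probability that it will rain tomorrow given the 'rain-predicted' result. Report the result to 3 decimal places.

P(H | E) ≈ 0.641

Let H be the event that it will rain tomorrow. P(H) = 0.245, so P(¬H) = 0.755. With E the 'rain-predicted' result, P(E|H) = 0.956 and P(E|¬H) = 0.174.
P(E) = 0.956·0.245 + 0.174·0.755 = 0.23422 + 0.13137 = 0.36559.
By Bayes' theorem, P(H|E) = 0.23422 / 0.36559 = 0.641.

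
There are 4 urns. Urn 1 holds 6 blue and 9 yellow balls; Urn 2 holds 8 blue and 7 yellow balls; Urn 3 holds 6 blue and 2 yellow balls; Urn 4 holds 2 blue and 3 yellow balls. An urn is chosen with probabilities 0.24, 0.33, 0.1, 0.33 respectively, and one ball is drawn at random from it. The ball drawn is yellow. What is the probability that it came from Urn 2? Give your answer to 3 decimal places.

Posterior probability ≈ 0.296

P(yellow|Urn 1) = 0.6; P(yellow|Urn 2) = 0.4667; P(yellow|Urn 3) = 0.25; P(yellow|Urn 4) = 0.6.
Prior × likelihood for each source: 0.24·0.6=0.1440, 0.33·0.4667=0.1540, 0.1·0.25=0.02500, 0.33·0.6=0.1980. Summing gives P(yellow) = 0.52100.
P(Urn 2 | yellow) = 0.1540 / 0.52100 = 0.296.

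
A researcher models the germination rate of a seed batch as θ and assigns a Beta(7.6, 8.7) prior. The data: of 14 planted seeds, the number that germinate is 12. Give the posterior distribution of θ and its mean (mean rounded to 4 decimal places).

Posterior: Beta(19.6, 10.7); mean ≈ 0.6469

Observing 12 successes and 2 failures updates Beta(7.6, 8.7) by adding the success and failure counts to the two shape parameters: α = 7.6+12 = 19.6, β = 8.7+2 = 10.7.
E[θ | data] = 19.6/(19.6+10.7) = 0.6469.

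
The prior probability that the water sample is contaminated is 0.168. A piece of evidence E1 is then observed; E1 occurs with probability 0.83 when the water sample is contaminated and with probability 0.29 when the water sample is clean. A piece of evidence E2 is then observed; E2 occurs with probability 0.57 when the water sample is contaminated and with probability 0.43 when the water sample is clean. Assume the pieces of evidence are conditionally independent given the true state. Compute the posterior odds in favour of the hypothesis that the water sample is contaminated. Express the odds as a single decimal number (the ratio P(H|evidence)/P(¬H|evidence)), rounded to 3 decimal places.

Posterior odds ≈ 0.766

Prior odds = 0.168/(1−0.168) = 0.20192. In log-odds, ln(0.20192) = -1.5999.
Add log likelihood ratios: ln(2.8621) + ln(1.3256) = 1.3334.
Posterior log-odds = -0.26647, so posterior odds = exp(-0.26647) = 0.76608.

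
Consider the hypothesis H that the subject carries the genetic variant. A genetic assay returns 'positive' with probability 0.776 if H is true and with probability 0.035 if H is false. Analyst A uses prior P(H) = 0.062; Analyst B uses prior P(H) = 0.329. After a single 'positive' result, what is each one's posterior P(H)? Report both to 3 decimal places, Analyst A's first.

Analyst A: 0.594; Analyst B: 0.916

The likelihood ratio for a 'positive' result is 0.776/0.035 = 22.171.
Analyst A: prior odds 0.062/0.938 = 0.066098; posterior odds 1.4655; posterior probability 0.594.
Analyst B: prior odds 0.329/0.671 = 0.49031; posterior odds 10.871; posterior probability 0.916.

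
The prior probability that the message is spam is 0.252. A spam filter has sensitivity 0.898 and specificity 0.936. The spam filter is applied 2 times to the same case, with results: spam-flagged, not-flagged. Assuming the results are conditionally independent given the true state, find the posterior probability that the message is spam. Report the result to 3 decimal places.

Posterior P(H) ≈ 0.340

Let H be the event that the message is spam; start with P(H) = 0.252. P('spam-flagged'|H) = 0.898, P('spam-flagged'|¬H) = 0.064.
Update on result 1 ('spam-flagged'): P(H) ← 0.898·0.2520 / (0.898·0.2520 + 0.064·0.7480) = 0.22630/0.27417 = 0.8254.
Update on result 2 ('not-flagged'): P(H) ← 0.102·0.8254 / (0.102·0.8254 + 0.936·0.1746) = 0.084190/0.24762 = 0.3400.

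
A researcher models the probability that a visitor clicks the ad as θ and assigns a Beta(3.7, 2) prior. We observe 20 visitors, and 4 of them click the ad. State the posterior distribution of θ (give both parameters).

Posterior: Beta(7.7, 18)

Observing 4 successes and 16 failures updates Beta(3.7, 2) by adding the success and failure counts to the two shape parameters: α = 3.7+4 = 7.7, β = 2+16 = 18.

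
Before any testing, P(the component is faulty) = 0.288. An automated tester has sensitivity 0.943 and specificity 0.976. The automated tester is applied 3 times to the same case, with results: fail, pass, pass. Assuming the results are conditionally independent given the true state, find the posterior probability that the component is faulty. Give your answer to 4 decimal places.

Posterior P(H) ≈ 0.0514

Let H be the event that the component is faulty; start with P(H) = 0.288. P('fail'|H) = 0.943, P('fail'|¬H) = 0.024.
Update on result 1 ('fail'): P(H) ← 0.943·0.2880 / (0.943·0.2880 + 0.024·0.7120) = 0.27158/0.28867 = 0.9408.
Update on result 2 ('pass'): P(H) ← 0.057·0.9408 / (0.057·0.9408 + 0.976·0.0592) = 0.053626/0.11140 = 0.4814.
Update on result 3 ('pass'): P(H) ← 0.057·0.4814 / (0.057·0.4814 + 0.976·0.5186) = 0.027439/0.53361 = 0.0514.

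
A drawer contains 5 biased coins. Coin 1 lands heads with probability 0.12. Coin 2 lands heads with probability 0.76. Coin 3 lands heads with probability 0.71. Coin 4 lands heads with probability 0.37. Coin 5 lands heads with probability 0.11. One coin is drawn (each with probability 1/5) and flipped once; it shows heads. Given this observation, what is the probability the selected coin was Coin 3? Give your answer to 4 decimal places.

P(heads|C1) = 0.12; P(heads|C2) = 0.76; P(heads|C3) = 0.71; P(heads|C4) = 0.37; P(heads|C5) = 0.11.
Prior × likelihood for each source: 0.2·0.12=0.02400, 0.2·0.76=0.1520, 0.2·0.71=0.1420, 0.2·0.37=0.07400, 0.2·0.11=0.02200. Summing gives P(heads) = 0.41400.
P(Coin 3 | heads) = 0.1420 / 0.41400 = 0.3430.

Posterior probability ≈ 0.3430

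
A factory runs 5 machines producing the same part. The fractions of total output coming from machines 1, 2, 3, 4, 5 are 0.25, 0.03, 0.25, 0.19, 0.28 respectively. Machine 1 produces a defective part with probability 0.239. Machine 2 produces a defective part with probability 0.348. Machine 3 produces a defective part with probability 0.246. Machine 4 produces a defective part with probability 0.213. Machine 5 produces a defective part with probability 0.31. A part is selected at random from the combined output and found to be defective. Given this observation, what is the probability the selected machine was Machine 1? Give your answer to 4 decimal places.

Posterior probability ≈ 0.2307

P(defective|M1) = 0.239; P(defective|M2) = 0.348; P(defective|M3) = 0.246; P(defective|M4) = 0.213; P(defective|M5) = 0.31.
Prior × likelihood for each source: 0.25·0.239=0.05975, 0.03·0.348=0.01044, 0.25·0.246=0.06150, 0.19·0.213=0.04047, 0.28·0.31=0.08680. Summing gives P(defective) = 0.25896.
P(Machine 1 | defective) = 0.05975 / 0.25896 = 0.2307.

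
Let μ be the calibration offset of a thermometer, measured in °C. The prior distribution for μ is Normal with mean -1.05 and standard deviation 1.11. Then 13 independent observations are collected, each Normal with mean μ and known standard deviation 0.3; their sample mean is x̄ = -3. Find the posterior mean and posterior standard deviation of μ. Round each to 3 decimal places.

Posterior mean ≈ -2.989; posterior SD ≈ 0.083

Prior precision 1/τ₀² = 1/1.11² = 0.811622; data precision n/σ² = 13/0.3² = 144.444.
Posterior precision = 0.811622 + 144.444 = 145.256, giving posterior SD = 1/√145.256 = 0.083.
Posterior mean = (0.811622·-1.05 + 144.444·-3) / 145.256 = -2.989.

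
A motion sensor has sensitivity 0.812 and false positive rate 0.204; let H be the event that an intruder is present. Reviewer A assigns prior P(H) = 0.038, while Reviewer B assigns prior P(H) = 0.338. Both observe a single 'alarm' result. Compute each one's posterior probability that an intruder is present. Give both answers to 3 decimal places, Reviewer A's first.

The likelihood ratio for an 'alarm' result is 0.812/0.204 = 3.9804.
Reviewer A: prior odds 0.038/0.962 = 0.039501; posterior odds 0.15723; posterior probability 0.136.
Reviewer B: prior odds 0.338/0.662 = 0.51057; posterior odds 2.0323; posterior probability 0.670.

Reviewer A: 0.136; Reviewer B: 0.670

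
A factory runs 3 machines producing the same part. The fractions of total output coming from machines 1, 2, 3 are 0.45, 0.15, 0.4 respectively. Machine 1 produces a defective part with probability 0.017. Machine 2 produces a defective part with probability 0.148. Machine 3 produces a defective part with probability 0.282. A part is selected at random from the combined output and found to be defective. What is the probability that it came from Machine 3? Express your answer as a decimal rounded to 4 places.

Tabulate prior·likelihood by source: [1] prior 0.45, lik 0.017, product 0.007650; [2] prior 0.15, lik 0.148, product 0.02220; [3] prior 0.4, lik 0.282, product 0.1128.
Normalizing constant = 0.14265; the posterior for Machine 3 is its product over the sum, 0.1128/0.14265 = 0.7907.

Posterior probability ≈ 0.7907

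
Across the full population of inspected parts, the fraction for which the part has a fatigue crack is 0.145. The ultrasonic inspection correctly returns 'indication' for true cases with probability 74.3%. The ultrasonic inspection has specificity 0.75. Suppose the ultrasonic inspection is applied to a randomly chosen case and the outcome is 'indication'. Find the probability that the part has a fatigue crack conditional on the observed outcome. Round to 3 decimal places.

Write H for 'the part has a fatigue crack'. Prior odds H:¬H = 0.145/0.855 = 0.16959. For the 'indication' outcome, the likelihood ratio is 0.743/0.25 = 2.9720.
Posterior odds = 0.16959 × 2.9720 = 0.50402, so P(H|E) = 0.50402/(1+0.50402) = 0.335.

P(H | E) ≈ 0.335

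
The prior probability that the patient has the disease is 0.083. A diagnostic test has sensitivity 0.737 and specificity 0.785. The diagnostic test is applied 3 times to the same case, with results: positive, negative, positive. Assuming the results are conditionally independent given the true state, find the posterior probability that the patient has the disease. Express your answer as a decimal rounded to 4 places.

Posterior P(H) ≈ 0.2627

With H the event that the patient has the disease, the joint likelihood of the observed sequence is P(data|H) = 0.737·0.263·0.737 = 0.14285 and P(data|¬H) = 0.215·0.785·0.215 = 0.036287.
Bayes: P(H|data) = 0.083·0.14285 / (0.083·0.14285 + 0.917·0.036287) = 0.011857/0.045132 = 0.2627.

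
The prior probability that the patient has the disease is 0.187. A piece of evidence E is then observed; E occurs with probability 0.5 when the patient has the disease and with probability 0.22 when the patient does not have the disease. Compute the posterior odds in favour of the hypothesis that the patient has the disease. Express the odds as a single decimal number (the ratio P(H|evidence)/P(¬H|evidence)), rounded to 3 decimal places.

Posterior odds ≈ 0.523

Prior odds = 0.187/(1−0.187) = 0.23001. In log-odds, ln(0.23001) = -1.4696.
Add log likelihood ratio: ln(2.2727) = 0.82098.
Posterior log-odds = -0.64864, so posterior odds = exp(-0.64864) = 0.52276.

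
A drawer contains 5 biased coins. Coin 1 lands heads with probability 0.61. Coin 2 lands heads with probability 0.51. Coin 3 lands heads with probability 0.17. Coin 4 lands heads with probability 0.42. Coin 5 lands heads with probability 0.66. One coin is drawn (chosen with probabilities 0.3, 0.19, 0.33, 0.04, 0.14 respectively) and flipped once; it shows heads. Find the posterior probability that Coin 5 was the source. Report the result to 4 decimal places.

Posterior probability ≈ 0.2075

P(heads|C1) = 0.61; P(heads|C2) = 0.51; P(heads|C3) = 0.17; P(heads|C4) = 0.42; P(heads|C5) = 0.66.
Prior × likelihood for each source: 0.3·0.61=0.1830, 0.19·0.51=0.09690, 0.33·0.17=0.05610, 0.04·0.42=0.01680, 0.14·0.66=0.09240. Summing gives P(heads) = 0.44520.
P(Coin 5 | heads) = 0.09240 / 0.44520 = 0.2075.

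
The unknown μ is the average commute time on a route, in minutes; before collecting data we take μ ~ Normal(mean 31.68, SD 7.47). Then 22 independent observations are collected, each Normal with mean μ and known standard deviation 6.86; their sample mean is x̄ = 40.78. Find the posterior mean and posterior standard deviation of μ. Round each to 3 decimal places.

Posterior mean ≈ 40.444; posterior SD ≈ 1.435

With known σ, the Normal prior is conjugate. Weight on the data is w = (n/σ²)/(n/σ² + 1/τ₀²) = 0.467492/(0.467492+0.0179209) = 0.96308.
Posterior mean = w·x̄ + (1−w)·μ₀ = 0.96308·40.78 + 0.036919·31.68 = 40.444. Posterior variance = 1/(0.467492+0.0179209) = 2.06010, so SD = 1.435.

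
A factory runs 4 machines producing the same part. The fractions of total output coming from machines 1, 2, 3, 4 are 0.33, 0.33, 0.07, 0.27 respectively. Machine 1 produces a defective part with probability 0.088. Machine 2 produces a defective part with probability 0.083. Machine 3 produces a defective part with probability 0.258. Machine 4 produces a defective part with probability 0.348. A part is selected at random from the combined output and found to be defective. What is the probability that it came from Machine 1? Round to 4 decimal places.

Posterior probability ≈ 0.1724

Tabulate prior·likelihood by source: [1] prior 0.33, lik 0.088, product 0.02904; [2] prior 0.33, lik 0.083, product 0.02739; [3] prior 0.07, lik 0.258, product 0.01806; [4] prior 0.27, lik 0.348, product 0.09396.
Normalizing constant = 0.16845; the posterior for Machine 1 is its product over the sum, 0.02904/0.16845 = 0.1724.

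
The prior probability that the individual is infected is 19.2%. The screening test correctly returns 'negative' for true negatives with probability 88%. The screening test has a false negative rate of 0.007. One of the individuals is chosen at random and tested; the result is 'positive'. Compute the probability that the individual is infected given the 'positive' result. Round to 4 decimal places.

Let H be the event that the individual is infected. P(H) = 0.192, so P(¬H) = 0.808. With E the 'positive' result, P(E|H) = 0.993 and P(E|¬H) = 0.12.
P(E) = 0.993·0.192 + 0.12·0.808 = 0.19066 + 0.096960 = 0.28762.
By Bayes' theorem, P(H|E) = 0.19066 / 0.28762 = 0.6629.

P(H | E) ≈ 0.6629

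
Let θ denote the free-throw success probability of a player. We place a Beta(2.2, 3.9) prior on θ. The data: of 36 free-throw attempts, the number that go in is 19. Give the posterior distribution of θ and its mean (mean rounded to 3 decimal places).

Posterior: Beta(21.2, 20.9); mean ≈ 0.504

Observing 19 successes and 17 failures updates Beta(2.2, 3.9) by adding the success and failure counts to the two shape parameters: α = 2.2+19 = 21.2, β = 3.9+17 = 20.9.
Posterior mean = α/(α+β) = 21.2/42.1 = 0.504.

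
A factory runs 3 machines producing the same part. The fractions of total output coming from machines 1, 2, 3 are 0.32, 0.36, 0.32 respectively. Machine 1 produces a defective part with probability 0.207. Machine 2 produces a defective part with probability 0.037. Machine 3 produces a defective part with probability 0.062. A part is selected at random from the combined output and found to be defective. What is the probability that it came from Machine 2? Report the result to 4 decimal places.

Posterior probability ≈ 0.1340

Tabulate prior·likelihood by source: [1] prior 0.32, lik 0.207, product 0.06624; [2] prior 0.36, lik 0.037, product 0.01332; [3] prior 0.32, lik 0.062, product 0.01984.
Normalizing constant = 0.099400; the posterior for Machine 2 is its product over the sum, 0.01332/0.099400 = 0.1340.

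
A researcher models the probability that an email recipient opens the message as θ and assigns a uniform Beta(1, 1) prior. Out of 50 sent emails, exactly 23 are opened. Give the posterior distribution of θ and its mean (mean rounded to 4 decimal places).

The binomial likelihood is conjugate to the Beta prior: with 23 successes and 27 failures, the posterior is Beta(1+23, 1+27) = Beta(24, 28).
E[θ | data] = 24/(24+28) = 0.4615.

Posterior: Beta(24, 28); mean ≈ 0.4615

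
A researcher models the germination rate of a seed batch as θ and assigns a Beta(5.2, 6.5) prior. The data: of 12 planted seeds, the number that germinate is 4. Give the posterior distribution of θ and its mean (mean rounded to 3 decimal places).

Posterior: Beta(9.2, 14.5); mean ≈ 0.388

The binomial likelihood is conjugate to the Beta prior: with 4 successes and 8 failures, the posterior is Beta(5.2+4, 6.5+8) = Beta(9.2, 14.5).
Posterior mean = α/(α+β) = 9.2/23.7 = 0.388.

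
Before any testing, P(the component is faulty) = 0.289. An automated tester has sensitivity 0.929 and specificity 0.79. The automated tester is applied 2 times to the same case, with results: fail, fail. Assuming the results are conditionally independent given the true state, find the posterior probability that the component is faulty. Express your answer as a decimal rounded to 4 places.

Let H be the event that the component is faulty; start with P(H) = 0.289. P('fail'|H) = 0.929, P('fail'|¬H) = 0.21.
Update on result 1 ('fail'): P(H) ← 0.929·0.2890 / (0.929·0.2890 + 0.21·0.7110) = 0.26848/0.41779 = 0.6426.
Update on result 2 ('fail'): P(H) ← 0.929·0.6426 / (0.929·0.6426 + 0.21·0.3574) = 0.59699/0.67204 = 0.8883.

Posterior P(H) ≈ 0.8883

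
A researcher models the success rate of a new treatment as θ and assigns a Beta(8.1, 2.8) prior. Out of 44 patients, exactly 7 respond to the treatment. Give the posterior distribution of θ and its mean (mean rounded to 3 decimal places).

Posterior: Beta(15.1, 39.8); mean ≈ 0.275

The binomial likelihood is conjugate to the Beta prior: with 7 successes and 37 failures, the posterior is Beta(8.1+7, 2.8+37) = Beta(15.1, 39.8).
Posterior mean = α/(α+β) = 15.1/54.9 = 0.275.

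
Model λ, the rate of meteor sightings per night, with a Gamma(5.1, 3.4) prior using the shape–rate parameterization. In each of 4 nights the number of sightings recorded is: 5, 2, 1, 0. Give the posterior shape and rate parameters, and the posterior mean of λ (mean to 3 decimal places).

Total count ∑xᵢ = 8 over n = 4 nights.
Gamma is conjugate to the Poisson likelihood: posterior is Gamma(shape = 5.1+8 = 13.1, rate = 3.4+4 = 7.4).
E[λ | data] = 13.1/7.4 = 1.770.

Posterior: Gamma(shape=13.1, rate=7.4); mean ≈ 1.770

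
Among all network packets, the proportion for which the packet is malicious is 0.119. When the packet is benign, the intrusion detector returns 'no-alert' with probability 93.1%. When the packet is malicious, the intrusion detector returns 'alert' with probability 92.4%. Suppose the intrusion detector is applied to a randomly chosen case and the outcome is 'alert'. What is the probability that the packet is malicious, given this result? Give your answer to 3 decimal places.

Write H for 'the packet is malicious'. Prior odds H:¬H = 0.119/0.881 = 0.13507. For the 'alert' outcome, the likelihood ratio is 0.924/0.069 = 13.391.
Posterior odds = 0.13507 × 13.391 = 1.8088, so P(H|E) = 1.8088/(1+1.8088) = 0.644.

P(H | E) ≈ 0.644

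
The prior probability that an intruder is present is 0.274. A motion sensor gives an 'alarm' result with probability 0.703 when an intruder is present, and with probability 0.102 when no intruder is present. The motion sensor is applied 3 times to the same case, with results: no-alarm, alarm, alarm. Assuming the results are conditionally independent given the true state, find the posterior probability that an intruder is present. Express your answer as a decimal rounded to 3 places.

Posterior P(H) ≈ 0.856

Let H be the event that an intruder is present; start with P(H) = 0.274. P('alarm'|H) = 0.703, P('alarm'|¬H) = 0.102.
Update on result 1 ('no-alarm'): P(H) ← 0.297·0.2740 / (0.297·0.2740 + 0.898·0.7260) = 0.081378/0.73333 = 0.1110.
Update on result 2 ('alarm'): P(H) ← 0.703·0.1110 / (0.703·0.1110 + 0.102·0.8890) = 0.078013/0.16869 = 0.4625.
Update on result 3 ('alarm'): P(H) ← 0.703·0.4625 / (0.703·0.4625 + 0.102·0.5375) = 0.32510/0.37993 = 0.8557.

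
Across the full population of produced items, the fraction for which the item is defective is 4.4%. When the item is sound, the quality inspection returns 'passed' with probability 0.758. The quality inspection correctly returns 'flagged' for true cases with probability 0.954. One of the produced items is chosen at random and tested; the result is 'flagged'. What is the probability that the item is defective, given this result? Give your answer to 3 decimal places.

Write H for 'the item is defective'. Prior odds H:¬H = 0.044/0.956 = 0.046025. For the 'flagged' outcome, the likelihood ratio is 0.954/0.242 = 3.9421.
Posterior odds = 0.046025 × 3.9421 = 0.18144, so P(H|E) = 0.18144/(1+0.18144) = 0.154.

P(H | E) ≈ 0.154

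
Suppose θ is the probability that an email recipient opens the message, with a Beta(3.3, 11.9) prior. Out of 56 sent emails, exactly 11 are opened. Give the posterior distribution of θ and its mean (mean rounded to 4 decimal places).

Posterior: Beta(14.3, 56.9); mean ≈ 0.2008

Observing 11 successes and 45 failures updates Beta(3.3, 11.9) by adding the success and failure counts to the two shape parameters: α = 3.3+11 = 14.3, β = 11.9+45 = 56.9.
E[θ | data] = 14.3/(14.3+56.9) = 0.2008.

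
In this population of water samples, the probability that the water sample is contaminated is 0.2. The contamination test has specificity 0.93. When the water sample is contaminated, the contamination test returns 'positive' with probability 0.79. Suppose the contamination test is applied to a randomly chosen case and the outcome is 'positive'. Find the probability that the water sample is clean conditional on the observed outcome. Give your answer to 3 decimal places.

P(¬H | E) ≈ 0.262

Let H be the event that the water sample is contaminated. P(H) = 0.2, so P(¬H) = 0.8. With E the 'positive' result, P(E|H) = 0.79 and P(E|¬H) = 0.07.
P(E) = 0.79·0.2 + 0.07·0.8 = 0.15800 + 0.056000 = 0.21400.
By Bayes' theorem, P(H|E) = 0.15800 / 0.21400 = 0.738. Hence P(¬H|E) = 1 − 0.738 = 0.262.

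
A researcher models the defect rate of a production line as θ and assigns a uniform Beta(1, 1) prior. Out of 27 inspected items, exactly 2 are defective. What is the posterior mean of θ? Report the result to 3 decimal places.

Posterior mean ≈ 0.103

The binomial likelihood is conjugate to the Beta prior: with 2 successes and 25 failures, the posterior is Beta(1+2, 1+25) = Beta(3, 26).
Posterior mean = α/(α+β) = 3/29 = 0.103.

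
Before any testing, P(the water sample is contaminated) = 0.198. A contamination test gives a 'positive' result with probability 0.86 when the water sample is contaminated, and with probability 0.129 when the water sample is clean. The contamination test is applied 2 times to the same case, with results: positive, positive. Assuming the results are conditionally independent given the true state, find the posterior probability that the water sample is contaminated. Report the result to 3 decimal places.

Let H be the event that the water sample is contaminated; start with P(H) = 0.198. P('positive'|H) = 0.86, P('positive'|¬H) = 0.129.
Update on result 1 ('positive'): P(H) ← 0.86·0.1980 / (0.86·0.1980 + 0.129·0.8020) = 0.17028/0.27374 = 0.6221.
Update on result 2 ('positive'): P(H) ← 0.86·0.6221 / (0.86·0.6221 + 0.129·0.3779) = 0.53497/0.58372 = 0.9165.

Posterior P(H) ≈ 0.916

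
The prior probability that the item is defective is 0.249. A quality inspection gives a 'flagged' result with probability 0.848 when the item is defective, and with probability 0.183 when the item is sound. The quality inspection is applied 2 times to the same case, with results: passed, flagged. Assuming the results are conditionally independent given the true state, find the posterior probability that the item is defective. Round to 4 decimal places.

Posterior P(H) ≈ 0.2223

Let H be the event that the item is defective; start with P(H) = 0.249. P('flagged'|H) = 0.848, P('flagged'|¬H) = 0.183.
Update on result 1 ('passed'): P(H) ← 0.152·0.2490 / (0.152·0.2490 + 0.817·0.7510) = 0.037848/0.65141 = 0.0581.
Update on result 2 ('flagged'): P(H) ← 0.848·0.0581 / (0.848·0.0581 + 0.183·0.9419) = 0.049270/0.22164 = 0.2223.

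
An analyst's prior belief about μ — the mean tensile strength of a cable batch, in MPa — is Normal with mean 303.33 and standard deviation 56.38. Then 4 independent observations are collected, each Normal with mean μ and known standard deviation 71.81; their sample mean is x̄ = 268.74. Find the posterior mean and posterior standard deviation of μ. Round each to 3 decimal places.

Posterior mean ≈ 278.721; posterior SD ≈ 30.285

Prior precision 1/τ₀² = 1/56.38² = 0.00031459; data precision n/σ² = 4/71.81² = 0.00077569.
Posterior precision = 0.00031459 + 0.00077569 = 0.00109029, giving posterior SD = 1/√0.00109029 = 30.285.
Posterior mean = (0.00031459·303.33 + 0.00077569·268.74) / 0.00109029 = 278.721.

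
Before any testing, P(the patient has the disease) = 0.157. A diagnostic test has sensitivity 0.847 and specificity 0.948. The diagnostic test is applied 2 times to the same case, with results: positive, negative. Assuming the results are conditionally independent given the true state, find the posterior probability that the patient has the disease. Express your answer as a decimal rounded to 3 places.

Let H be the event that the patient has the disease; start with P(H) = 0.157. P('positive'|H) = 0.847, P('positive'|¬H) = 0.052.
Update on result 1 ('positive'): P(H) ← 0.847·0.1570 / (0.847·0.1570 + 0.052·0.8430) = 0.13298/0.17681 = 0.7521.
Update on result 2 ('negative'): P(H) ← 0.153·0.7521 / (0.153·0.7521 + 0.948·0.2479) = 0.11507/0.35010 = 0.3287.

Posterior P(H) ≈ 0.329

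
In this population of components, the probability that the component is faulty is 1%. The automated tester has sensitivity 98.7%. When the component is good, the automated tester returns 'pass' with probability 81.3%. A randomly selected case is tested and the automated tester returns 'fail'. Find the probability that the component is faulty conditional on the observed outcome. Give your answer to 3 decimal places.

P(H | E) ≈ 0.051

Write H for 'the component is faulty'. Prior odds H:¬H = 0.01/0.99 = 0.010101. For the 'fail' outcome, the likelihood ratio is 0.987/0.187 = 5.2781.
Posterior odds = 0.010101 × 5.2781 = 0.053314, so P(H|E) = 0.053314/(1+0.053314) = 0.051.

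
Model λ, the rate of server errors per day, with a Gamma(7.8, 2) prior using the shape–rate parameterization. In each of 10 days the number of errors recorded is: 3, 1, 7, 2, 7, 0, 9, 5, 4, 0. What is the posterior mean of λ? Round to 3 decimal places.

Posterior mean ≈ 3.817

Total count ∑xᵢ = 38 over n = 10 days.
Gamma is conjugate to the Poisson likelihood: posterior is Gamma(shape = 7.8+38 = 45.8, rate = 2+10 = 12).
Posterior mean = shape/rate = 45.8/12 = 3.817.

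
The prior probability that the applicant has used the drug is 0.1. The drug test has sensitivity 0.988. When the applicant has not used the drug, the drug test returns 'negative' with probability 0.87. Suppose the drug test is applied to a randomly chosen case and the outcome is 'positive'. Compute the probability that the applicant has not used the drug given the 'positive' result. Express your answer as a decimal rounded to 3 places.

P(¬H | E) ≈ 0.542

Write H for 'the applicant has used the drug'. Prior odds H:¬H = 0.1/0.9 = 0.11111. For the 'positive' outcome, the likelihood ratio is 0.988/0.13 = 7.6000.
Posterior odds = 0.11111 × 7.6000 = 0.84444, so P(H|E) = 0.84444/(1+0.84444) = 0.458. Then P(¬H|E) = 1 − 0.458 = 0.542.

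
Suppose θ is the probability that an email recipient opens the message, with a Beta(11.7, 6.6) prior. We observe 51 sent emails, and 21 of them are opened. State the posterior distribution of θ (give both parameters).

Observing 21 successes and 30 failures updates Beta(11.7, 6.6) by adding the success and failure counts to the two shape parameters: α = 11.7+21 = 32.7, β = 6.6+30 = 36.6.

Posterior: Beta(32.7, 36.6)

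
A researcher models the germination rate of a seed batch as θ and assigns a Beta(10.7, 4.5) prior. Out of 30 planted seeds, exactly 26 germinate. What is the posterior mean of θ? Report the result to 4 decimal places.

Observing 26 successes and 4 failures updates Beta(10.7, 4.5) by adding the success and failure counts to the two shape parameters: α = 10.7+26 = 36.7, β = 4.5+4 = 8.5.
Posterior mean = α/(α+β) = 36.7/45.2 = 0.8119.

Posterior mean ≈ 0.8119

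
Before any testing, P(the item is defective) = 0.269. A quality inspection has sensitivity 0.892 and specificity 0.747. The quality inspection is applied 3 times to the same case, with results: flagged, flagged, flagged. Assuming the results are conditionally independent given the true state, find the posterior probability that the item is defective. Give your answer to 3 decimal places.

With H the event that the item is defective, the joint likelihood of the observed sequence is P(data|H) = 0.892·0.892·0.892 = 0.70973 and P(data|¬H) = 0.253·0.253·0.253 = 0.016194.
Bayes: P(H|data) = 0.269·0.70973 / (0.269·0.70973 + 0.731·0.016194) = 0.19092/0.20276 = 0.9416.

Posterior P(H) ≈ 0.942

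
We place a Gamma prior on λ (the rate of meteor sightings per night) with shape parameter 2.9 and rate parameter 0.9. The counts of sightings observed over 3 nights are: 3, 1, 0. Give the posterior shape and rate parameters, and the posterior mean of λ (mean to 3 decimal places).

The Poisson likelihood adds the total count to the shape and the number of exposure periods to the rate. Here ∑xᵢ = 4 and n = 3, so shape 2.9→6.9 and rate 0.9→3.9.
E[λ | data] = 6.9/3.9 = 1.769.

Posterior: Gamma(shape=6.9, rate=3.9); mean ≈ 1.769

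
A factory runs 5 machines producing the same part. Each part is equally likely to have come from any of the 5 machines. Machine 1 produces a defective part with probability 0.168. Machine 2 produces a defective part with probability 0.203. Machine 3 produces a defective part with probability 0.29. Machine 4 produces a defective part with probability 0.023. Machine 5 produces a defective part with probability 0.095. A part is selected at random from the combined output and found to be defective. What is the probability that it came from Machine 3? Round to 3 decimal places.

Posterior probability ≈ 0.372

P(defective|M1) = 0.168; P(defective|M2) = 0.203; P(defective|M3) = 0.29; P(defective|M4) = 0.023; P(defective|M5) = 0.095.
Prior × likelihood for each source: 0.2·0.168=0.03360, 0.2·0.203=0.04060, 0.2·0.29=0.05800, 0.2·0.023=0.004600, 0.2·0.095=0.01900. Summing gives P(defective) = 0.15580.
P(Machine 3 | defective) = 0.05800 / 0.15580 = 0.372.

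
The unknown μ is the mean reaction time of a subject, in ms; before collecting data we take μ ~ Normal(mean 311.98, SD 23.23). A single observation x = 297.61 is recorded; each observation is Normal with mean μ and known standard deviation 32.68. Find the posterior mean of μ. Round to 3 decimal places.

Posterior mean ≈ 307.156

Prior precision 1/τ₀² = 1/23.23² = 0.00185311; data precision n/σ² = 1/32.68² = 0.00093635.
Posterior precision = 0.00185311 + 0.00093635 = 0.00278946.
Posterior mean = (0.00185311·311.98 + 0.00093635·297.61) / 0.00278946 = 307.156.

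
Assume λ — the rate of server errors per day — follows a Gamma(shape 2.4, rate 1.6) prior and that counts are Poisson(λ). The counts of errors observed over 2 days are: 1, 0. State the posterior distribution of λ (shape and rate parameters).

The Poisson likelihood adds the total count to the shape and the number of exposure periods to the rate. Here ∑xᵢ = 1 and n = 2, so shape 2.4→3.4 and rate 1.6→3.6.

Posterior: Gamma(shape=3.4, rate=3.6)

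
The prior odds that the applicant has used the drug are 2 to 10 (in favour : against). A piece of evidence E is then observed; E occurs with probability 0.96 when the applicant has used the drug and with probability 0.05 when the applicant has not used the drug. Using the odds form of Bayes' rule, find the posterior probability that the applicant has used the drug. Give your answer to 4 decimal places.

Prior odds = 2/10 = 0.20000.
Likelihood ratio for E = 0.96/0.05 = 19.200.
Posterior odds = prior odds × LR = 3.8400.
Posterior probability = odds/(1+odds) = 3.8400/4.8400 = 0.7934.

Posterior probability ≈ 0.7934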